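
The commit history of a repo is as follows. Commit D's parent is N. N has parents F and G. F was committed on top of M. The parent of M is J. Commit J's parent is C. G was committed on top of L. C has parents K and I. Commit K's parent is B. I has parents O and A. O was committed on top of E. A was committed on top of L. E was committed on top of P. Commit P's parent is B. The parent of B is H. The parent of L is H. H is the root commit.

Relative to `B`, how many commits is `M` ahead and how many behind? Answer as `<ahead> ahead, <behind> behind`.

10 ahead, 0 behind

Reachable from M: {A, B, C, E, H, I, J, K, L, M, O, P}.
Reachable from B: {B, H}.
Only in M's history (ahead): {A, C, E, I, J, K, L, M, O, P} — 10.
Only in B's history (behind): {} — 0.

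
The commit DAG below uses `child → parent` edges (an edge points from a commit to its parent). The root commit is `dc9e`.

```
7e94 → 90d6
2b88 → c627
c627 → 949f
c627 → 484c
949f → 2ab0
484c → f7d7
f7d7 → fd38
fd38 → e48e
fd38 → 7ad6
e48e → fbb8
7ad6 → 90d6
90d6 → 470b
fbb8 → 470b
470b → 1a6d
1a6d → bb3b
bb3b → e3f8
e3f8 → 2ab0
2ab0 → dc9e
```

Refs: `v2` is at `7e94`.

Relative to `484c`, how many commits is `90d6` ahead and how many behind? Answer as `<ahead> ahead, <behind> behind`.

Reachable from 90d6: {1a6d, 2ab0, 470b, 90d6, bb3b, dc9e, e3f8}.
Reachable from 484c: {1a6d, 2ab0, 470b, 484c, 7ad6, 90d6, bb3b, dc9e, e3f8, e48e, f7d7, fbb8, fd38}.
Only in 90d6's history (ahead): {} — 0.
Only in 484c's history (behind): {484c, 7ad6, e48e, f7d7, fbb8, fd38} — 6.

0 ahead, 6 behind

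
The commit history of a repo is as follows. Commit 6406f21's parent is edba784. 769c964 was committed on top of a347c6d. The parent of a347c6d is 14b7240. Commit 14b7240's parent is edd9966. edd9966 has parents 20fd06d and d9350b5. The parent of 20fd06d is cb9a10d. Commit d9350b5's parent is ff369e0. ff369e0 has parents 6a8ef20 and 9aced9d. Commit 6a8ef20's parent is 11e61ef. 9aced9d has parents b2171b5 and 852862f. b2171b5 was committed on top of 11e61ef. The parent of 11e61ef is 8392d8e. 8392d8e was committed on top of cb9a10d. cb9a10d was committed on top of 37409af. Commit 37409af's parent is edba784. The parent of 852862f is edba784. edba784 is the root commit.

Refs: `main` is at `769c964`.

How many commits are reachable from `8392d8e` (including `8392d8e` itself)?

4

Walking parent pointers from 8392d8e: reachable set = {37409af, 8392d8e, cb9a10d, edba784}.
That is 4 commits.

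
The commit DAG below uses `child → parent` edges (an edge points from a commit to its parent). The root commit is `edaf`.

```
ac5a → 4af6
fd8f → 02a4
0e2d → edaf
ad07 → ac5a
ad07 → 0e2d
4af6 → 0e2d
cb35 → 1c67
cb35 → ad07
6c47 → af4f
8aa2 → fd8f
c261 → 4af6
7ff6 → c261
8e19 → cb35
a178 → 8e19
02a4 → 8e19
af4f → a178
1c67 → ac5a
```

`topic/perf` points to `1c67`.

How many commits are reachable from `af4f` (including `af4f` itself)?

Walking parent pointers from af4f: reachable set = {0e2d, 1c67, 4af6, 8e19, a178, ac5a, ad07, af4f, cb35, edaf}.
That is 10 commits.

10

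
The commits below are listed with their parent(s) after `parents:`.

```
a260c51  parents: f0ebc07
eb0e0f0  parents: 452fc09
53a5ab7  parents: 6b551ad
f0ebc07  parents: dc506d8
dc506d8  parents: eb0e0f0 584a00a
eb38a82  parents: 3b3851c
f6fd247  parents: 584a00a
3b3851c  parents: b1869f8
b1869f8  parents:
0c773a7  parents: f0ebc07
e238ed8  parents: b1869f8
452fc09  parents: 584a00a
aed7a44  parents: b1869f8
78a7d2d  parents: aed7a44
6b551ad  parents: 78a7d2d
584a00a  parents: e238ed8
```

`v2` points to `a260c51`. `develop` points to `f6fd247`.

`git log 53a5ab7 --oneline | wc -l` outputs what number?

Walking parent pointers from 53a5ab7: reachable set = {53a5ab7, 6b551ad, 78a7d2d, aed7a44, b1869f8}.
That is 5 commits.

5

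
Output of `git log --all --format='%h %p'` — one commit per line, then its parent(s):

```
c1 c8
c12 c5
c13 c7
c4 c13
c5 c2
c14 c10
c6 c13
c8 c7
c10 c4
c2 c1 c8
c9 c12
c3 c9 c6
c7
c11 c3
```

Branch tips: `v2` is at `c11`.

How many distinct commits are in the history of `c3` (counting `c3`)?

Walking parent pointers from c3: reachable set = {c1, c12, c13, c2, c3, c5, c6, c7, c8, c9}.
That is 10 commits.

10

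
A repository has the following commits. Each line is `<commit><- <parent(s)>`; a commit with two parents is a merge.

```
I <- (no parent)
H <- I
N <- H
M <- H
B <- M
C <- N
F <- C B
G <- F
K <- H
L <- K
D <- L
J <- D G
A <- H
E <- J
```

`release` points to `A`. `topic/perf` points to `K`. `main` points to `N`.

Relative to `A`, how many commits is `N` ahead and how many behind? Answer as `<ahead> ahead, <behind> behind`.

Reachable from N: {H, I, N}.
Reachable from A: {A, H, I}.
Only in N's history (ahead): {N} — 1.
Only in A's history (behind): {A} — 1.

1 ahead, 1 behind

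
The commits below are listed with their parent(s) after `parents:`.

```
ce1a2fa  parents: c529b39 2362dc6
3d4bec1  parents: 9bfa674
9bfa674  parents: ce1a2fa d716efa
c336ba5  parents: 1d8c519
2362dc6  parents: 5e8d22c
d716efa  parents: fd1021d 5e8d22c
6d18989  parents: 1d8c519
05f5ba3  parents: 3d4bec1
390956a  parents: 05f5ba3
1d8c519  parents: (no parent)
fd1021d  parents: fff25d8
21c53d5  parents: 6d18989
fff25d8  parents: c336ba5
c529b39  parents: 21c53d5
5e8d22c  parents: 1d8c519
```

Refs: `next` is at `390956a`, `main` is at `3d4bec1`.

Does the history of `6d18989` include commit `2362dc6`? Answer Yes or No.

Ancestors of 6d18989: {1d8c519, 6d18989}.
2362dc6 is not in that set, so it is not an ancestor of 6d18989.

No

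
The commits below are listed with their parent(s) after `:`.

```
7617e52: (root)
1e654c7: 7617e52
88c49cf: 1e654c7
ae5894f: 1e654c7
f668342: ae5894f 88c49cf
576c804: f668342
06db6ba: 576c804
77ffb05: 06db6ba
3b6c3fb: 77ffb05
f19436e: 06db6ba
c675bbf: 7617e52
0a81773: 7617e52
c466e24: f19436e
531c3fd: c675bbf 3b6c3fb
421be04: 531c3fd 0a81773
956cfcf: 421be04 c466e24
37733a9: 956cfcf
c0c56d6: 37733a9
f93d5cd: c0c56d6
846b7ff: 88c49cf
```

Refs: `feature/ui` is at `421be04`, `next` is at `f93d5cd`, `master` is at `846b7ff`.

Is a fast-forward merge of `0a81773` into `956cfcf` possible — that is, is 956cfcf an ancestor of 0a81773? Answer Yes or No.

No

A fast-forward from 956cfcf to 0a81773 is possible iff 956cfcf is an ancestor of 0a81773.
Ancestors of 0a81773: {0a81773, 7617e52}.
956cfcf is not among them, so fast-forward is not possible.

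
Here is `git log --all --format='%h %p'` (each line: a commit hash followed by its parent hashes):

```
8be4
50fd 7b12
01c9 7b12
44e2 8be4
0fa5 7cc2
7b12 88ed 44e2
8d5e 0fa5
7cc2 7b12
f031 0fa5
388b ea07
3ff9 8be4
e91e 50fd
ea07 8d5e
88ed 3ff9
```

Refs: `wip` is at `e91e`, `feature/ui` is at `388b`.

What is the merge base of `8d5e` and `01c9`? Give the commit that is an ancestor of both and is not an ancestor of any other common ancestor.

Ancestors of 8d5e: {0fa5, 3ff9, 44e2, 7b12, 7cc2, 88ed, 8be4, 8d5e}.
Ancestors of 01c9: {01c9, 3ff9, 44e2, 7b12, 88ed, 8be4}.
Common ancestors: {3ff9, 44e2, 7b12, 88ed, 8be4}.
Among these, 7b12 is not an ancestor of any other common ancestor — it is the merge base.

7b12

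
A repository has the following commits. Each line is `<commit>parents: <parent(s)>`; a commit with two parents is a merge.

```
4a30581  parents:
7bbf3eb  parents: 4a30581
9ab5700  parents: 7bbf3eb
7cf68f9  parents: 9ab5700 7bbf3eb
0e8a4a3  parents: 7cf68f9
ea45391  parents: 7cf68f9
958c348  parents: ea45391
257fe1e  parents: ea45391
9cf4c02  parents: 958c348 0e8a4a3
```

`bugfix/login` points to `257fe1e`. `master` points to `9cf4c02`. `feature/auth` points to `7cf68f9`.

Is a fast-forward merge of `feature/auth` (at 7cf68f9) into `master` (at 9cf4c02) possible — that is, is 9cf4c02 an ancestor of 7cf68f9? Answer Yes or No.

A fast-forward from 9cf4c02 to 7cf68f9 is possible iff 9cf4c02 is an ancestor of 7cf68f9.
Ancestors of 7cf68f9: {4a30581, 7bbf3eb, 7cf68f9, 9ab5700}.
9cf4c02 is not among them, so fast-forward is not possible.

No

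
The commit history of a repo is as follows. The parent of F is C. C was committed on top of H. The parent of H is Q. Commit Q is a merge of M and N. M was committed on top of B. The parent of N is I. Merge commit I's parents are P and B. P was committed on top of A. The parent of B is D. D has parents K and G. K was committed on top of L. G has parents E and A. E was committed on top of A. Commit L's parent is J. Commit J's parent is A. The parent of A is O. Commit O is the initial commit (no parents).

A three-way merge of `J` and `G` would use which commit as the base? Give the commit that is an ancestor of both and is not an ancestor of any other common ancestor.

A

Ancestors of J: {A, J, O}.
Ancestors of G: {A, E, G, O}.
Common ancestors: {A, O}.
Among these, A is not an ancestor of any other common ancestor — it is the merge base.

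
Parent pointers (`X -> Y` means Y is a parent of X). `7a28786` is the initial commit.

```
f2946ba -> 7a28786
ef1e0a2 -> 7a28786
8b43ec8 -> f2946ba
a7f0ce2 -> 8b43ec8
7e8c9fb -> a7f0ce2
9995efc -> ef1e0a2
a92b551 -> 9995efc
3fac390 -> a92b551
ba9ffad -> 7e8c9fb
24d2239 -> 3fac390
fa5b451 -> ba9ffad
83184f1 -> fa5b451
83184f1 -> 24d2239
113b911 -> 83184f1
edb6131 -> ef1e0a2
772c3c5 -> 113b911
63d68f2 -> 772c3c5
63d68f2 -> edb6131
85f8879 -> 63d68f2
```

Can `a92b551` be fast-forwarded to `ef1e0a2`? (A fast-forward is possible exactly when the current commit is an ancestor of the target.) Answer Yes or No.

A fast-forward from a92b551 to ef1e0a2 is possible iff a92b551 is an ancestor of ef1e0a2.
Ancestors of ef1e0a2: {7a28786, ef1e0a2}.
a92b551 is not among them, so fast-forward is not possible.

No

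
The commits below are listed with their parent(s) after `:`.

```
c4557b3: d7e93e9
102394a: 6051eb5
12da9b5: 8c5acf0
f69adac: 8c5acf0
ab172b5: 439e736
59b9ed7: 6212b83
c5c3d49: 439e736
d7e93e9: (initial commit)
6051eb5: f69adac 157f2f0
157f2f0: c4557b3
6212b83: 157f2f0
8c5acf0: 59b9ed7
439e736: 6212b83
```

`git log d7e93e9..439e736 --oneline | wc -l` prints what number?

Reachable from 439e736: {157f2f0, 439e736, 6212b83, c4557b3, d7e93e9}.
Reachable from d7e93e9: {d7e93e9}.
In 439e736's history but not d7e93e9's: {157f2f0, 439e736, 6212b83, c4557b3} — 4 commits.

4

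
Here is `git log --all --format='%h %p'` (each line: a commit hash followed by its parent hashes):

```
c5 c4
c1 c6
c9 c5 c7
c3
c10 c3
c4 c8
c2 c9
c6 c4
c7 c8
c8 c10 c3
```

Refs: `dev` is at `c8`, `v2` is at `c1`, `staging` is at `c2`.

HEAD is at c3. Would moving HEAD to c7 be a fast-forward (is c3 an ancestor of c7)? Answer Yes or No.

Yes

A fast-forward from c3 to c7 is possible iff c3 is an ancestor of c7.
Ancestors of c7: {c10, c3, c7, c8}.
c3 is among them, so fast-forward is possible.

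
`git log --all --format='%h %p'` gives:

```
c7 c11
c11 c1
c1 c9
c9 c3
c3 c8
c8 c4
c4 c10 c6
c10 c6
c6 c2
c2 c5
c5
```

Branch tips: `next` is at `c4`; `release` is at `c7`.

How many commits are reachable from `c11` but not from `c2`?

8

Reachable from c11: {c1, c10, c11, c2, c3, c4, c5, c6, c8, c9}.
Reachable from c2: {c2, c5}.
In c11's history but not c2's: {c1, c10, c11, c3, c4, c6, c8, c9} — 8 commits.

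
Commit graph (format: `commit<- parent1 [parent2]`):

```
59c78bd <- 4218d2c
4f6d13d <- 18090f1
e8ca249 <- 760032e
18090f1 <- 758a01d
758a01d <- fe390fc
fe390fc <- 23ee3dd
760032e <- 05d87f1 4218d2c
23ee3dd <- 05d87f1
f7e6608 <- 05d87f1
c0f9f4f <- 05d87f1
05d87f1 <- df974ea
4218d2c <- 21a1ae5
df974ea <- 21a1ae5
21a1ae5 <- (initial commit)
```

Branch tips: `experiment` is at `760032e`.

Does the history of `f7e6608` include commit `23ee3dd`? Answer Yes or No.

Ancestors of f7e6608: {05d87f1, 21a1ae5, df974ea, f7e6608}.
23ee3dd is not in that set, so it is not an ancestor of f7e6608.

No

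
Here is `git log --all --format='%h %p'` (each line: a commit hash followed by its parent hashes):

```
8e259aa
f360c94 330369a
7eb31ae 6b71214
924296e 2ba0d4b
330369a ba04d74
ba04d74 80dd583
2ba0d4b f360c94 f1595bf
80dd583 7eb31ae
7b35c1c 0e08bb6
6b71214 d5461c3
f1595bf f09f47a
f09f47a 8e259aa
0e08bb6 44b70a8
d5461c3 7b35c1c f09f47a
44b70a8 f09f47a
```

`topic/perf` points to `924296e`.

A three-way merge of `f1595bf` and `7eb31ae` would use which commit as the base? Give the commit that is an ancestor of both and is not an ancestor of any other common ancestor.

Ancestors of f1595bf: {8e259aa, f09f47a, f1595bf}.
Ancestors of 7eb31ae: {0e08bb6, 44b70a8, 6b71214, 7b35c1c, 7eb31ae, 8e259aa, d5461c3, f09f47a}.
Common ancestors: {8e259aa, f09f47a}.
Among these, f09f47a is not an ancestor of any other common ancestor — it is the merge base.

f09f47a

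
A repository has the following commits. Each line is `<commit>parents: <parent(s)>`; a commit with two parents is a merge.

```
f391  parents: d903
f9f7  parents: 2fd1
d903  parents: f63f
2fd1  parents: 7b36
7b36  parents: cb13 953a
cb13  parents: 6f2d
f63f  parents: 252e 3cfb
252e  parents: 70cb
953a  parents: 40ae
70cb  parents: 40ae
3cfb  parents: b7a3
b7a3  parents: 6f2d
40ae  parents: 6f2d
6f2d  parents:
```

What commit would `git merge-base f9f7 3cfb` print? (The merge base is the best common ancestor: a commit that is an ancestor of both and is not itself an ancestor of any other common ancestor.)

6f2d

Ancestors of f9f7: {2fd1, 40ae, 6f2d, 7b36, 953a, cb13, f9f7}.
Ancestors of 3cfb: {3cfb, 6f2d, b7a3}.
Common ancestors: {6f2d}.
The only common ancestor is 6f2d, so it is the merge base.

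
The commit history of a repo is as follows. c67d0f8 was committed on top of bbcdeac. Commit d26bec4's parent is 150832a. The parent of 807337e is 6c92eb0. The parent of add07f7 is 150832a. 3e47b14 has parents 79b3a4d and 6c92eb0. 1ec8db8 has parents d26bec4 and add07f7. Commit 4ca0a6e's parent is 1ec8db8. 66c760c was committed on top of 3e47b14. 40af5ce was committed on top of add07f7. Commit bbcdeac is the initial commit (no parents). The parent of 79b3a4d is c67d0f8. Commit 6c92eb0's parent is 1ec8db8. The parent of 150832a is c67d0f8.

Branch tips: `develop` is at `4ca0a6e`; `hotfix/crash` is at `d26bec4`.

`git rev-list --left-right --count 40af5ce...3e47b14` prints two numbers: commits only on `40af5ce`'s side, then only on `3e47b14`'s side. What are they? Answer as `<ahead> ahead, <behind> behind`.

1 ahead, 5 behind

Reachable from 40af5ce: {150832a, 40af5ce, add07f7, bbcdeac, c67d0f8}.
Reachable from 3e47b14: {150832a, 1ec8db8, 3e47b14, 6c92eb0, 79b3a4d, add07f7, bbcdeac, c67d0f8, d26bec4}.
Only in 40af5ce's history (ahead): {40af5ce} — 1.
Only in 3e47b14's history (behind): {1ec8db8, 3e47b14, 6c92eb0, 79b3a4d, d26bec4} — 5.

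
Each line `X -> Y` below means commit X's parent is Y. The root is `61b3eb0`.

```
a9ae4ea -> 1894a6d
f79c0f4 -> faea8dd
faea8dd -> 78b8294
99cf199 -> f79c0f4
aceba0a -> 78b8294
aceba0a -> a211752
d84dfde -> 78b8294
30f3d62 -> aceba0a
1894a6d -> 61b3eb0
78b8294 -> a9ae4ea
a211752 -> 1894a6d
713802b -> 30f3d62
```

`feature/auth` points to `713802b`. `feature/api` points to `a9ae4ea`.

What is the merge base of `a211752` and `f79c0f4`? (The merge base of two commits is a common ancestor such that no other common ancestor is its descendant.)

Ancestors of a211752: {1894a6d, 61b3eb0, a211752}.
Ancestors of f79c0f4: {1894a6d, 61b3eb0, 78b8294, a9ae4ea, f79c0f4, faea8dd}.
Common ancestors: {1894a6d, 61b3eb0}.
Among these, 1894a6d is not an ancestor of any other common ancestor — it is the merge base.

1894a6d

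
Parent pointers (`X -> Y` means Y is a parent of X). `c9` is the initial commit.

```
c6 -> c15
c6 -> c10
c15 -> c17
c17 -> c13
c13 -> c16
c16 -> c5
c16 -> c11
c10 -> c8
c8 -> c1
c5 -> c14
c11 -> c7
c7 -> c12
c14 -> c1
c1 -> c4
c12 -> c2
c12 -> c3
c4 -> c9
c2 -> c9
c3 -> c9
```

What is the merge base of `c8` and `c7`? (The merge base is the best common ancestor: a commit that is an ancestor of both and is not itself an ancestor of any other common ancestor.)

c9

Ancestors of c8: {c1, c4, c8, c9}.
Ancestors of c7: {c12, c2, c3, c7, c9}.
Common ancestors: {c9}.
The only common ancestor is c9, so it is the merge base.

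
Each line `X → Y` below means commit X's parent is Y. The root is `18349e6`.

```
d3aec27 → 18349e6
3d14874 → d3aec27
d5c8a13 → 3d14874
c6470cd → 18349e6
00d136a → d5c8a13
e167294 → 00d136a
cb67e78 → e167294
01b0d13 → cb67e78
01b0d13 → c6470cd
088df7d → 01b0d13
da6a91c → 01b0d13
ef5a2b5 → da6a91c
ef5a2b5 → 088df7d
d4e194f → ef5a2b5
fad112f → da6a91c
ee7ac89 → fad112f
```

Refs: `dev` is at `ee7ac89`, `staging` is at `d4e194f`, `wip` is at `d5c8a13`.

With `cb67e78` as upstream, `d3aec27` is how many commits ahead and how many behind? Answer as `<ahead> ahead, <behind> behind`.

0 ahead, 5 behind

Reachable from d3aec27: {18349e6, d3aec27}.
Reachable from cb67e78: {00d136a, 18349e6, 3d14874, cb67e78, d3aec27, d5c8a13, e167294}.
Only in d3aec27's history (ahead): {} — 0.
Only in cb67e78's history (behind): {00d136a, 3d14874, cb67e78, d5c8a13, e167294} — 5.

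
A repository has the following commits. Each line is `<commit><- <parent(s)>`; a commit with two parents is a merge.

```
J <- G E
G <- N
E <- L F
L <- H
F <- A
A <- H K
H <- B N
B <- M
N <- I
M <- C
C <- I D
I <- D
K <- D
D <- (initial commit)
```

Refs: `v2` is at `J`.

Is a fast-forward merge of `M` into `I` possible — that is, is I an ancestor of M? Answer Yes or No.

A fast-forward from I to M is possible iff I is an ancestor of M.
Ancestors of M: {C, D, I, M}.
I is among them, so fast-forward is possible.

Yes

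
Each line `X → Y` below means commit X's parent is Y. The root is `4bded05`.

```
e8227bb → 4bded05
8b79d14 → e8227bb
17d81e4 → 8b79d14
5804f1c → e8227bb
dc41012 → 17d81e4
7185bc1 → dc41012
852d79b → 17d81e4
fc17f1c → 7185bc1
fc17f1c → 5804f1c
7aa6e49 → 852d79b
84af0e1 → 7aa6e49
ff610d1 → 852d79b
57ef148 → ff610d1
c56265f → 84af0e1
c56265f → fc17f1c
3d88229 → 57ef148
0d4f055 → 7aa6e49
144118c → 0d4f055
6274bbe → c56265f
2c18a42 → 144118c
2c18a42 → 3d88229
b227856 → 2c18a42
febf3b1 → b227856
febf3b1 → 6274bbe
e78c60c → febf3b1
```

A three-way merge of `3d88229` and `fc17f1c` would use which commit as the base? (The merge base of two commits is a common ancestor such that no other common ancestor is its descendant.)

17d81e4

Ancestors of 3d88229: {17d81e4, 3d88229, 4bded05, 57ef148, 852d79b, 8b79d14, e8227bb, ff610d1}.
Ancestors of fc17f1c: {17d81e4, 4bded05, 5804f1c, 7185bc1, 8b79d14, dc41012, e8227bb, fc17f1c}.
Common ancestors: {17d81e4, 4bded05, 8b79d14, e8227bb}.
Among these, 17d81e4 is not an ancestor of any other common ancestor — it is the merge base.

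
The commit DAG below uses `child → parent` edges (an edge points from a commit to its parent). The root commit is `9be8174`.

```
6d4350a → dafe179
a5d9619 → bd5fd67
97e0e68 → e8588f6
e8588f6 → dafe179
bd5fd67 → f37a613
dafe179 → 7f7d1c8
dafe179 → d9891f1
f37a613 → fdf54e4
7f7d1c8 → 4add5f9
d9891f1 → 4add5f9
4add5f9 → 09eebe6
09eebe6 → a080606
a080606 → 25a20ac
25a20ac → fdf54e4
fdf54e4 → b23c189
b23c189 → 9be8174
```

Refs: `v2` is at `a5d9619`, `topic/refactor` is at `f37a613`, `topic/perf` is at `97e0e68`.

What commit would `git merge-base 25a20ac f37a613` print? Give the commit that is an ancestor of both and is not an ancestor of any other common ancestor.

Ancestors of 25a20ac: {25a20ac, 9be8174, b23c189, fdf54e4}.
Ancestors of f37a613: {9be8174, b23c189, f37a613, fdf54e4}.
Common ancestors: {9be8174, b23c189, fdf54e4}.
Among these, fdf54e4 is not an ancestor of any other common ancestor — it is the merge base.

fdf54e4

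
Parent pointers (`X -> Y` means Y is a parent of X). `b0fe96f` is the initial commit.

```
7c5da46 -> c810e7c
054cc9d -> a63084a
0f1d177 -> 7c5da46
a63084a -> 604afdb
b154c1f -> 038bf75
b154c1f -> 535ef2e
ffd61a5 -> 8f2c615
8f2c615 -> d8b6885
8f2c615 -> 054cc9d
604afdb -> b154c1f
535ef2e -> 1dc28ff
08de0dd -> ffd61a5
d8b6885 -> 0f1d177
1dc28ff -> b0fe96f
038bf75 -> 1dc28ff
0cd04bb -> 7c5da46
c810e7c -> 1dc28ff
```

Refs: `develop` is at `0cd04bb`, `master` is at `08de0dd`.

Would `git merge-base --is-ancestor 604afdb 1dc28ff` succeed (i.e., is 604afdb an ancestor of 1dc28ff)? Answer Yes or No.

Ancestors of 1dc28ff: {1dc28ff, b0fe96f}.
604afdb is not in that set, so it is not an ancestor of 1dc28ff.

No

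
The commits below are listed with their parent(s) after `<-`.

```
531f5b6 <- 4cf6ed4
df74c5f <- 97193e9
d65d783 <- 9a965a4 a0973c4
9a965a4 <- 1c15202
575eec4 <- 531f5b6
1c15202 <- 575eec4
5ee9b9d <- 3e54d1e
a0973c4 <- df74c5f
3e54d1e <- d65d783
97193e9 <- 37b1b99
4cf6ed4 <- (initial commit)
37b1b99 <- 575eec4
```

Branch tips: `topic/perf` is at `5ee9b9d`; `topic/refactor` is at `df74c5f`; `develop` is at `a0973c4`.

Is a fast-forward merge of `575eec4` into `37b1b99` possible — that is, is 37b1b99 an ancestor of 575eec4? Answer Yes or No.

A fast-forward from 37b1b99 to 575eec4 is possible iff 37b1b99 is an ancestor of 575eec4.
Ancestors of 575eec4: {4cf6ed4, 531f5b6, 575eec4}.
37b1b99 is not among them, so fast-forward is not possible.

No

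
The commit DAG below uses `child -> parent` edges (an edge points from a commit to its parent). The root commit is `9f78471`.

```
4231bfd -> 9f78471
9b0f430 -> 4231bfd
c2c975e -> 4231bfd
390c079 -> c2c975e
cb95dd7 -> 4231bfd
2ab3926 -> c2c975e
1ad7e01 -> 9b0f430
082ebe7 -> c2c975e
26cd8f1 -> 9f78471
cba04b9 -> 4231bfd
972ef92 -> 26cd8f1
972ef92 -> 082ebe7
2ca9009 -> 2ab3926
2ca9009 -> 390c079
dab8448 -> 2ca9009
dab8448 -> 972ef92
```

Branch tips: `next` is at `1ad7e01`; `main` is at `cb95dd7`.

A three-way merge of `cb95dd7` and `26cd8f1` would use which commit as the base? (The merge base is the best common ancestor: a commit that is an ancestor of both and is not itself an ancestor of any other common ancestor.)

Ancestors of cb95dd7: {4231bfd, 9f78471, cb95dd7}.
Ancestors of 26cd8f1: {26cd8f1, 9f78471}.
Common ancestors: {9f78471}.
The only common ancestor is 9f78471, so it is the merge base.

9f78471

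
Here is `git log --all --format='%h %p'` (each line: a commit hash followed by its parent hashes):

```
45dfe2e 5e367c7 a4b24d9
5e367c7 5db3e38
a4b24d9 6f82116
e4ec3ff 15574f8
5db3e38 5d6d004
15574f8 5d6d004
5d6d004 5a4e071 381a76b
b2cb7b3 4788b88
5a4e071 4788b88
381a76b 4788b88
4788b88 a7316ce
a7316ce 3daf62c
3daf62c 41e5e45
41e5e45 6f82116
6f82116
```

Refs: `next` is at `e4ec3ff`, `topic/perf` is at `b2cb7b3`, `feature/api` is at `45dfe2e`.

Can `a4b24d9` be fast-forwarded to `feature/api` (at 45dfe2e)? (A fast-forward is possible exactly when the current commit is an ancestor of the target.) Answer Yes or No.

Yes

A fast-forward from a4b24d9 to 45dfe2e is possible iff a4b24d9 is an ancestor of 45dfe2e.
Ancestors of 45dfe2e: {381a76b, 3daf62c, 41e5e45, 45dfe2e, 4788b88, 5a4e071, 5d6d004, 5db3e38, 5e367c7, 6f82116, a4b24d9, a7316ce}.
a4b24d9 is among them, so fast-forward is possible.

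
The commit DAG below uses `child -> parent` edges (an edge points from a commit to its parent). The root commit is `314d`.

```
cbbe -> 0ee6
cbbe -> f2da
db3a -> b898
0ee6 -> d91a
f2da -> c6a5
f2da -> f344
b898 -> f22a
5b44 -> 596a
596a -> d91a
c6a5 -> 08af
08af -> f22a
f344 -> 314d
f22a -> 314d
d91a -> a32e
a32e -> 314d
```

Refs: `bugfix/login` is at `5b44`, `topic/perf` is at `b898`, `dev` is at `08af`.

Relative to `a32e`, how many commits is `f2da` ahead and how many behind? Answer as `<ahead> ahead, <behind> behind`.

5 ahead, 1 behind

Reachable from f2da: {08af, 314d, c6a5, f22a, f2da, f344}.
Reachable from a32e: {314d, a32e}.
Only in f2da's history (ahead): {08af, c6a5, f22a, f2da, f344} — 5.
Only in a32e's history (behind): {a32e} — 1.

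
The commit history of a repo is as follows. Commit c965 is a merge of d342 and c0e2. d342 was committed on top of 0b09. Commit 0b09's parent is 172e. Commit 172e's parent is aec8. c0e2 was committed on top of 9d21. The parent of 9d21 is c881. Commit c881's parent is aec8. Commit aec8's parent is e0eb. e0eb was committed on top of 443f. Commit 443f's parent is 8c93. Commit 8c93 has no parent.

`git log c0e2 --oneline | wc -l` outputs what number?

Walking parent pointers from c0e2: reachable set = {443f, 8c93, 9d21, aec8, c0e2, c881, e0eb}.
That is 7 commits.

7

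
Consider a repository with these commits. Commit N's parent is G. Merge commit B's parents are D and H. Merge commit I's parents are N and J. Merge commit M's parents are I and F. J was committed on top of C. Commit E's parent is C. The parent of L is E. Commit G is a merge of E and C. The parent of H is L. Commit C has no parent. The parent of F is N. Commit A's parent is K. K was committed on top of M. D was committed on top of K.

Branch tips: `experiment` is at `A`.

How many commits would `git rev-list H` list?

4

Walking parent pointers from H: reachable set = {C, E, H, L}.
That is 4 commits.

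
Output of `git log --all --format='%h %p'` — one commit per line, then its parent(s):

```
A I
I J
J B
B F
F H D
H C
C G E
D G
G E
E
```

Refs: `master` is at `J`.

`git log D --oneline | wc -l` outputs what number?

3

Walking parent pointers from D: reachable set = {D, E, G}.
That is 3 commits.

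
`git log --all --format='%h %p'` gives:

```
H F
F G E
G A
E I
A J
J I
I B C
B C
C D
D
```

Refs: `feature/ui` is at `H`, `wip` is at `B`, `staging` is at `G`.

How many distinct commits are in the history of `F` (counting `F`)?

Walking parent pointers from F: reachable set = {A, B, C, D, E, F, G, I, J}.
That is 9 commits.

9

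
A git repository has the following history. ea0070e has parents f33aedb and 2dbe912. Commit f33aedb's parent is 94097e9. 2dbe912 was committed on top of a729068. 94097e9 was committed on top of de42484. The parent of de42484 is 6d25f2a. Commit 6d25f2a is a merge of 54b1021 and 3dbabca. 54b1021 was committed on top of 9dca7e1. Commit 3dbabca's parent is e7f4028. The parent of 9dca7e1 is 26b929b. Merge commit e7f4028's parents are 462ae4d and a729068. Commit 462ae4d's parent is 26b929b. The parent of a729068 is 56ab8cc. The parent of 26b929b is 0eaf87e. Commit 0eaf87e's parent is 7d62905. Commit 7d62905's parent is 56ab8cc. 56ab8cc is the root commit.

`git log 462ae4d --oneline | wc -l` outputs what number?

Walking parent pointers from 462ae4d: reachable set = {0eaf87e, 26b929b, 462ae4d, 56ab8cc, 7d62905}.
That is 5 commits.

5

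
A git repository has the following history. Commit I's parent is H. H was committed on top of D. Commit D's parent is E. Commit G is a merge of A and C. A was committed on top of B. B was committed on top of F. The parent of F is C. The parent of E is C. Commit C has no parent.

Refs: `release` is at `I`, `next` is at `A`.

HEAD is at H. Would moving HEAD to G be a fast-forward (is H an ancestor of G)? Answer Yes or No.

No

A fast-forward from H to G is possible iff H is an ancestor of G.
Ancestors of G: {A, B, C, F, G}.
H is not among them, so fast-forward is not possible.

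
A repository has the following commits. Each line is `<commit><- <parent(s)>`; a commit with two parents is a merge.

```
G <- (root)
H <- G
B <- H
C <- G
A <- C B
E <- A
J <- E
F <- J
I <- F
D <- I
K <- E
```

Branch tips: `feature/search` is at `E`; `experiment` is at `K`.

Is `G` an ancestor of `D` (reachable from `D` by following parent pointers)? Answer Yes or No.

Yes

Ancestors of D (commits reachable by following parents): {A, B, C, D, E, F, G, H, I, J}.
G is in that set, so it is an ancestor of D.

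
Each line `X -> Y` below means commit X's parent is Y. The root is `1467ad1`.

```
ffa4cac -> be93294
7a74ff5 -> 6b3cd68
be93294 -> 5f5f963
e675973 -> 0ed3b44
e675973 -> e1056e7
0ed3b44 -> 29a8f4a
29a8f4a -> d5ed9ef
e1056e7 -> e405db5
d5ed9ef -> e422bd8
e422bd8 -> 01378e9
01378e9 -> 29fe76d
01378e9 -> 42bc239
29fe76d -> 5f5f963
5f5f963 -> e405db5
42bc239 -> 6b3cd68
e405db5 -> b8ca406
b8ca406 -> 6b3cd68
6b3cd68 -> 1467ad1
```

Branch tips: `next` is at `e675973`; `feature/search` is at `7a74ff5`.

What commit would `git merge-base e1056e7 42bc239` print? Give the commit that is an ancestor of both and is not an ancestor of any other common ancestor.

6b3cd68

Ancestors of e1056e7: {1467ad1, 6b3cd68, b8ca406, e1056e7, e405db5}.
Ancestors of 42bc239: {1467ad1, 42bc239, 6b3cd68}.
Common ancestors: {1467ad1, 6b3cd68}.
Among these, 6b3cd68 is not an ancestor of any other common ancestor — it is the merge base.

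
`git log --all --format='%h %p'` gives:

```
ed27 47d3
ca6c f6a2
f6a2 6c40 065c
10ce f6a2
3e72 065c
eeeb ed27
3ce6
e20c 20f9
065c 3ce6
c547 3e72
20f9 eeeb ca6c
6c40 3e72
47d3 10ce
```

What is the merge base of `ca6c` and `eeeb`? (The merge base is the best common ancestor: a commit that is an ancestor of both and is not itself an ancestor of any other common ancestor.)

f6a2

Ancestors of ca6c: {065c, 3ce6, 3e72, 6c40, ca6c, f6a2}.
Ancestors of eeeb: {065c, 10ce, 3ce6, 3e72, 47d3, 6c40, ed27, eeeb, f6a2}.
Common ancestors: {065c, 3ce6, 3e72, 6c40, f6a2}.
Among these, f6a2 is not an ancestor of any other common ancestor — it is the merge base.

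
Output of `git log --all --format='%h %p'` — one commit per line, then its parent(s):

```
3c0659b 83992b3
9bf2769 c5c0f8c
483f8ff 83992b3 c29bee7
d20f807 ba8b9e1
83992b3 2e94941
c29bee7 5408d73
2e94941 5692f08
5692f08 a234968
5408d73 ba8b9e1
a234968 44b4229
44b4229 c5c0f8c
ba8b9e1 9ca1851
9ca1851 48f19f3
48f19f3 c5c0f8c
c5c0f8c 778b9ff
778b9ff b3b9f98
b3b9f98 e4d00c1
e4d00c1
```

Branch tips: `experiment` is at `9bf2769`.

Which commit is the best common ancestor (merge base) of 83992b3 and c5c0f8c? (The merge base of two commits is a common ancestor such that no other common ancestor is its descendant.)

Ancestors of 83992b3: {2e94941, 44b4229, 5692f08, 778b9ff, 83992b3, a234968, b3b9f98, c5c0f8c, e4d00c1}.
Ancestors of c5c0f8c: {778b9ff, b3b9f98, c5c0f8c, e4d00c1}.
Common ancestors: {778b9ff, b3b9f98, c5c0f8c, e4d00c1}.
Among these, c5c0f8c is not an ancestor of any other common ancestor — it is the merge base.

c5c0f8c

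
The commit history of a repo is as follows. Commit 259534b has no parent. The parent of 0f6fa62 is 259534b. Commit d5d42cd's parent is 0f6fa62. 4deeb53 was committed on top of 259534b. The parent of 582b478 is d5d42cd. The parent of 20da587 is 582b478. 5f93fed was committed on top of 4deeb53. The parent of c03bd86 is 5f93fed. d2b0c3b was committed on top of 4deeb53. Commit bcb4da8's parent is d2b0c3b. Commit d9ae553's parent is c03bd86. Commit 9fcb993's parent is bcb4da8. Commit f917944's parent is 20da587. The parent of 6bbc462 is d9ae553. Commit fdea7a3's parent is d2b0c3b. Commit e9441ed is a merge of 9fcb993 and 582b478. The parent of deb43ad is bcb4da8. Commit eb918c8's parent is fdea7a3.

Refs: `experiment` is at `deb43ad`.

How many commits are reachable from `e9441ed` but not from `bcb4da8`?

5

Reachable from e9441ed: {0f6fa62, 259534b, 4deeb53, 582b478, 9fcb993, bcb4da8, d2b0c3b, d5d42cd, e9441ed}.
Reachable from bcb4da8: {259534b, 4deeb53, bcb4da8, d2b0c3b}.
In e9441ed's history but not bcb4da8's: {0f6fa62, 582b478, 9fcb993, d5d42cd, e9441ed} — 5 commits.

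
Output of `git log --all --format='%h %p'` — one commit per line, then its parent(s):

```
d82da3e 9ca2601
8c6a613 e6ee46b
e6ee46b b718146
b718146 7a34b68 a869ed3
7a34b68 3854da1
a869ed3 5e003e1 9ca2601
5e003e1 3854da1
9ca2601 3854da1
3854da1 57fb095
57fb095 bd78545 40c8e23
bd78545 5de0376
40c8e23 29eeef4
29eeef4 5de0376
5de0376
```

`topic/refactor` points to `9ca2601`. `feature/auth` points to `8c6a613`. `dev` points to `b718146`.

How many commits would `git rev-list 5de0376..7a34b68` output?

6

Reachable from 7a34b68: {29eeef4, 3854da1, 40c8e23, 57fb095, 5de0376, 7a34b68, bd78545}.
Reachable from 5de0376: {5de0376}.
In 7a34b68's history but not 5de0376's: {29eeef4, 3854da1, 40c8e23, 57fb095, 7a34b68, bd78545} — 6 commits.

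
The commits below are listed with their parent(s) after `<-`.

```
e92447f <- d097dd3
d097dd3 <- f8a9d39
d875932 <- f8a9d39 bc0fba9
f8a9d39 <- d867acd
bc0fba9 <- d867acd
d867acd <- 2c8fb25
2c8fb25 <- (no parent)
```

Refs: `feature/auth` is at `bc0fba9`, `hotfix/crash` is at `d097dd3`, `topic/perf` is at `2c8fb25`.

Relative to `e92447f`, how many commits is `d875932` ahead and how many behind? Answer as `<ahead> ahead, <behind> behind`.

Reachable from d875932: {2c8fb25, bc0fba9, d867acd, d875932, f8a9d39}.
Reachable from e92447f: {2c8fb25, d097dd3, d867acd, e92447f, f8a9d39}.
Only in d875932's history (ahead): {bc0fba9, d875932} — 2.
Only in e92447f's history (behind): {d097dd3, e92447f} — 2.

2 ahead, 2 behind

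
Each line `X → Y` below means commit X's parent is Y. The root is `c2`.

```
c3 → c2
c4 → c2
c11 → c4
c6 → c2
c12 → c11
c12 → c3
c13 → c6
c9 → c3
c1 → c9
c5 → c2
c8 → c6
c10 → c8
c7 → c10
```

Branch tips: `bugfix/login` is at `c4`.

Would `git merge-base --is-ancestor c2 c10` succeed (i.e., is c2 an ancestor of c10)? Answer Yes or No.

Yes

Ancestors of c10 (commits reachable by following parents): {c10, c2, c6, c8}.
c2 is in that set, so it is an ancestor of c10.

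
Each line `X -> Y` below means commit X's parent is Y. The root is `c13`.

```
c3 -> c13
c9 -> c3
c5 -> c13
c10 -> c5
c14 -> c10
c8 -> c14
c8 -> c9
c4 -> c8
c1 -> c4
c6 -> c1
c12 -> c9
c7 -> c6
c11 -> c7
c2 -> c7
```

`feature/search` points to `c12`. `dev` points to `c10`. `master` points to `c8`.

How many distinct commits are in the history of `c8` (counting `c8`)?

Walking parent pointers from c8: reachable set = {c10, c13, c14, c3, c5, c8, c9}.
That is 7 commits.

7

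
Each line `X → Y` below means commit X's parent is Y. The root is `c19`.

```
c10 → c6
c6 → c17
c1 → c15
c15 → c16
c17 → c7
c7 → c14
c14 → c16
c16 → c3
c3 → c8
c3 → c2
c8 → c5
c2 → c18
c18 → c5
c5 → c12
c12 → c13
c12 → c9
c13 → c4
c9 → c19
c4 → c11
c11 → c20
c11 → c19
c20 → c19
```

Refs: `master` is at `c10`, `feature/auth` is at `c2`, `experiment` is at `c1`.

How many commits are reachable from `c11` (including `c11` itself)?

3

Walking parent pointers from c11: reachable set = {c11, c19, c20}.
That is 3 commits.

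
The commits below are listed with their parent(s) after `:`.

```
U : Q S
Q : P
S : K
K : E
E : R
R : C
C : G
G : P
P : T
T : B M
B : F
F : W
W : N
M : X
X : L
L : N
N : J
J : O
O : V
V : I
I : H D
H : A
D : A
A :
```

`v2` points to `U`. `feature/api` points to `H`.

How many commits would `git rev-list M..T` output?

4

Reachable from T: {A, B, D, F, H, I, J, L, M, N, O, T, V, W, X}.
Reachable from M: {A, D, H, I, J, L, M, N, O, V, X}.
In T's history but not M's: {B, F, T, W} — 4 commits.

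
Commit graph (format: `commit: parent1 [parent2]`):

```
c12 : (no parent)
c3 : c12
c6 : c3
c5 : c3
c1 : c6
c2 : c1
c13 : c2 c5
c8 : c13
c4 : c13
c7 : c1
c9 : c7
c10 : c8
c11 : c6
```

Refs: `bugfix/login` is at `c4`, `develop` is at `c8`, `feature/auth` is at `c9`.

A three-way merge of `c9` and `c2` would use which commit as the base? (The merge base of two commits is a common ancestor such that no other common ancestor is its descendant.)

Ancestors of c9: {c1, c12, c3, c6, c7, c9}.
Ancestors of c2: {c1, c12, c2, c3, c6}.
Common ancestors: {c1, c12, c3, c6}.
Among these, c1 is not an ancestor of any other common ancestor — it is the merge base.

c1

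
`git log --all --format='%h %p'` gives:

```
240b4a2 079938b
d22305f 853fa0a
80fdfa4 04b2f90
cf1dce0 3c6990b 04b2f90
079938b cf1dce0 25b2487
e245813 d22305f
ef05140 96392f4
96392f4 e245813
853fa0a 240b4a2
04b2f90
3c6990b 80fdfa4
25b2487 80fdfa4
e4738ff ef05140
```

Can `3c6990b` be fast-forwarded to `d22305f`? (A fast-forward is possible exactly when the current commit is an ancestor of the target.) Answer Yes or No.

A fast-forward from 3c6990b to d22305f is possible iff 3c6990b is an ancestor of d22305f.
Ancestors of d22305f: {04b2f90, 079938b, 240b4a2, 25b2487, 3c6990b, 80fdfa4, 853fa0a, cf1dce0, d22305f}.
3c6990b is among them, so fast-forward is possible.

Yes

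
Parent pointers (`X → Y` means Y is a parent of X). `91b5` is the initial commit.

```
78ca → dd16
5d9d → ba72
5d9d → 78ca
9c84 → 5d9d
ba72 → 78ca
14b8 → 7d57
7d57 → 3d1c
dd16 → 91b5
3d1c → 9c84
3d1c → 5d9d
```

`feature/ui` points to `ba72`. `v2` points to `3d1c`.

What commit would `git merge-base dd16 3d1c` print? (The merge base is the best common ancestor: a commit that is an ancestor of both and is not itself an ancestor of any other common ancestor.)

dd16

Ancestors of dd16: {91b5, dd16}.
Ancestors of 3d1c: {3d1c, 5d9d, 78ca, 91b5, 9c84, ba72, dd16}.
Common ancestors: {91b5, dd16}.
Among these, dd16 is not an ancestor of any other common ancestor — it is the merge base.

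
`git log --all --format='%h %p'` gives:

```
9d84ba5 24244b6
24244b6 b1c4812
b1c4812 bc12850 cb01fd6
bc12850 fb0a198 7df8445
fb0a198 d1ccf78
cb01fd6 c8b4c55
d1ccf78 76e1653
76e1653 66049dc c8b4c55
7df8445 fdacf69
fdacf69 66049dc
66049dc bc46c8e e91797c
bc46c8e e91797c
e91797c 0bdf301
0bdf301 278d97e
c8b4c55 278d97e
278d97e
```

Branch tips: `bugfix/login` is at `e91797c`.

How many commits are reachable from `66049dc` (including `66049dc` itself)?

Walking parent pointers from 66049dc: reachable set = {0bdf301, 278d97e, 66049dc, bc46c8e, e91797c}.
That is 5 commits.

5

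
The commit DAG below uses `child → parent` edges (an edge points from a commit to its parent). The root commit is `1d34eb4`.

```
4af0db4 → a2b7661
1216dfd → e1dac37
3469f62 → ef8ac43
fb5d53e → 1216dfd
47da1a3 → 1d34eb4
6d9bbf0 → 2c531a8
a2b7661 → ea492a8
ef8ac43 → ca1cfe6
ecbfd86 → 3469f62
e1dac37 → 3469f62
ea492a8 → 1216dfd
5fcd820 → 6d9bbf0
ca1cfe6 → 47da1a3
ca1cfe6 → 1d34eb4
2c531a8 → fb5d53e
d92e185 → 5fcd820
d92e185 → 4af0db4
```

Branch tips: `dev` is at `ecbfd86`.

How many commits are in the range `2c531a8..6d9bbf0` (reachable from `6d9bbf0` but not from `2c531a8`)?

Reachable from 6d9bbf0: {1216dfd, 1d34eb4, 2c531a8, 3469f62, 47da1a3, 6d9bbf0, ca1cfe6, e1dac37, ef8ac43, fb5d53e}.
Reachable from 2c531a8: {1216dfd, 1d34eb4, 2c531a8, 3469f62, 47da1a3, ca1cfe6, e1dac37, ef8ac43, fb5d53e}.
In 6d9bbf0's history but not 2c531a8's: {6d9bbf0} — 1 commit.

1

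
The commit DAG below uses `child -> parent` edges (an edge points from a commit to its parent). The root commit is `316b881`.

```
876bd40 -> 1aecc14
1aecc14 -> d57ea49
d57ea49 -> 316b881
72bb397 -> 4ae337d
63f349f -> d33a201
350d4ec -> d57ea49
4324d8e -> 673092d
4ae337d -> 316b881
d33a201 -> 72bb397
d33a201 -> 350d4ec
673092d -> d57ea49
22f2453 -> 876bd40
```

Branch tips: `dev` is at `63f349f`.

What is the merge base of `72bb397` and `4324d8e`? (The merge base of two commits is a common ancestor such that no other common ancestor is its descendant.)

Ancestors of 72bb397: {316b881, 4ae337d, 72bb397}.
Ancestors of 4324d8e: {316b881, 4324d8e, 673092d, d57ea49}.
Common ancestors: {316b881}.
The only common ancestor is 316b881, so it is the merge base.

316b881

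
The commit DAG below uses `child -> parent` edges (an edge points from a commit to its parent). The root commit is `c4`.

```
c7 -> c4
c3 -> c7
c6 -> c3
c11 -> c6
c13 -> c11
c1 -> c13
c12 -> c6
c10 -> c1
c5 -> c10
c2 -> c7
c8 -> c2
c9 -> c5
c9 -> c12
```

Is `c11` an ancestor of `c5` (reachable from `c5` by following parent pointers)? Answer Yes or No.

Yes

Ancestors of c5 (commits reachable by following parents): {c1, c10, c11, c13, c3, c4, c5, c6, c7}.
c11 is in that set, so it is an ancestor of c5.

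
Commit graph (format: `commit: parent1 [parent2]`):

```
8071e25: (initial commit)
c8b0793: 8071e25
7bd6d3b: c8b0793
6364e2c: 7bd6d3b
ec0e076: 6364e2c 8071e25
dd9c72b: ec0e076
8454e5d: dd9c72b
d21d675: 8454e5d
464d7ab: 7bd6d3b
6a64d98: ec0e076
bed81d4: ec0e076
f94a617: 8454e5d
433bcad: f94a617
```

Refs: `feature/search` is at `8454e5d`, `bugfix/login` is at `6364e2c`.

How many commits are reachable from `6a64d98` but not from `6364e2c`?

2

Reachable from 6a64d98: {6364e2c, 6a64d98, 7bd6d3b, 8071e25, c8b0793, ec0e076}.
Reachable from 6364e2c: {6364e2c, 7bd6d3b, 8071e25, c8b0793}.
In 6a64d98's history but not 6364e2c's: {6a64d98, ec0e076} — 2 commits.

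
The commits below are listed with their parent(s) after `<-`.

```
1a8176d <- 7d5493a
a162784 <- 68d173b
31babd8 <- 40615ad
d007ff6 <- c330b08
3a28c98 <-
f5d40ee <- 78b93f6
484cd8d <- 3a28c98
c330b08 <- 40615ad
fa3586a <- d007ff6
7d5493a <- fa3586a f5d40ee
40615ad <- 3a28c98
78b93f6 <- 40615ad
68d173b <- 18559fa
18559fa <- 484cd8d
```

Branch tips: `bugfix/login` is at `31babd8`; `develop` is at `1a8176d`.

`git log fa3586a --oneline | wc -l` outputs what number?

Walking parent pointers from fa3586a: reachable set = {3a28c98, 40615ad, c330b08, d007ff6, fa3586a}.
That is 5 commits.

5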